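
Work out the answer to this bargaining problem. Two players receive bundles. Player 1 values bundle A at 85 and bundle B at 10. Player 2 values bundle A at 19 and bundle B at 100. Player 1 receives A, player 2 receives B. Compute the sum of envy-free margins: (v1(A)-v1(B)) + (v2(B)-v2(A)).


Step 1: Player 1's margin = v1(A) - v1(B) = 85 - 10 = 75
Step 2: Player 2's margin = v2(B) - v2(A) = 100 - 19 = 81
Step 3: Total margin = 75 + 81 = 156

156


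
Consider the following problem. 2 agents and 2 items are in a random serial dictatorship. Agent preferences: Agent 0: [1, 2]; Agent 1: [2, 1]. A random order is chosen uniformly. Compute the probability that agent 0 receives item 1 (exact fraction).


Step 1: Agent 0 wants item 1
Step 2: There are 2 possible orderings of agents
Step 3: In 2 orderings, agent 0 gets item 1
Step 4: Probability = 2/2 = 1

1


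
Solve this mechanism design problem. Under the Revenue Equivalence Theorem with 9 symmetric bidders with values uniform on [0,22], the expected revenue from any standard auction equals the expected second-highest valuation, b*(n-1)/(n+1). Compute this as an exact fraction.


Step 1: By Revenue Equivalence, expected revenue = b*(n-1)/(n+1)
Step 2: Substituting n = 9, b = 22
Step 3: Revenue = 22*(9-1)/(9+1) = 22*8/10
Step 4: Revenue = 176/10 = 88/5

88/5


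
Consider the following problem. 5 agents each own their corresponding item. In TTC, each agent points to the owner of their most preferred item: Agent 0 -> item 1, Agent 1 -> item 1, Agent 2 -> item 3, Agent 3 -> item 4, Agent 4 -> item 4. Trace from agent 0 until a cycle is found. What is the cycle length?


Step 1: Trace the pointer graph from agent 0: 0 -> 1 -> 1
Step 2: A cycle is detected when we revisit agent 1
Step 3: The cycle is: 1 -> 1
Step 4: Cycle length = 1

1


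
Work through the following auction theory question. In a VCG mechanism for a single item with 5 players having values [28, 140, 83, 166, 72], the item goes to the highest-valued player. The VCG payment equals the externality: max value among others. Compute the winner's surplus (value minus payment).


Step 1: The winner is the agent with the highest value: agent 3 with value 166
Step 2: Values of other agents: [28, 140, 83, 72]
Step 3: VCG payment = max of others' values = 140
Step 4: Surplus = 166 - 140 = 26

26


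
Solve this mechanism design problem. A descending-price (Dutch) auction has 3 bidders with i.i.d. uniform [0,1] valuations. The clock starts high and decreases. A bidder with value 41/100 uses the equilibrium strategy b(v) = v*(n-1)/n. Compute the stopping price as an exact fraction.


Step 1: Dutch auctions are strategically equivalent to first-price auctions
Step 2: The equilibrium bid is b(v) = v*(n-1)/n
Step 3: b = 41/100 * 2/3
Step 4: b = 41/150

41/150


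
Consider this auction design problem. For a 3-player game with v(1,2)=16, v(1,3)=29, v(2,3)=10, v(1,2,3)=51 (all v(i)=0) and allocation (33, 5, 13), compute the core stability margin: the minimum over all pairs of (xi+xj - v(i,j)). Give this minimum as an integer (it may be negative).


Step 1: Slack for coalition (1,2): x1+x2 - v12 = 38 - 16 = 22
Step 2: Slack for coalition (1,3): x1+x3 - v13 = 46 - 29 = 17
Step 3: Slack for coalition (2,3): x2+x3 - v23 = 18 - 10 = 8
Step 4: Minimum slack = min(22, 17, 8) = 8, attained by (2,3); no pair can gain by deviating, so the allocation is in the core

8


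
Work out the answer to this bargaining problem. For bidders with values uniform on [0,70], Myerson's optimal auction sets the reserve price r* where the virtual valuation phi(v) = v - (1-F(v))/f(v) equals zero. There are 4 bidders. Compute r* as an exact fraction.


Step 1: For U[0,70], F(v) = v/70 and f(v) = 1/70
Step 2: phi(v) = v - (1 - v/70)/(1/70) = v - (70 - v) = 2v - 70
Step 3: Set phi(r*) = 0: 2r* - 70 = 0
Step 4: r* = 70/2 = 35 (the number of bidders n = 4 does not enter)

35


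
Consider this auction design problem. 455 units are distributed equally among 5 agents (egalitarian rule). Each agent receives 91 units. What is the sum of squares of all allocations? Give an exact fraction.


Step 1: Each agent's share = 455/5 = 91
Step 2: Square of each share = (91)^2 = 8281
Step 3: Sum of squares = 5 * 8281 = 41405

41405


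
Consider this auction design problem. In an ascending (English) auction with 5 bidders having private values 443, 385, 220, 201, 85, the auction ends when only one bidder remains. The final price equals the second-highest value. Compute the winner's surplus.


Step 1: Identify the highest value: 443
Step 2: Identify the second-highest value: 385
Step 3: The final price = second-highest value = 385
Step 4: Surplus = 443 - 385 = 58

58


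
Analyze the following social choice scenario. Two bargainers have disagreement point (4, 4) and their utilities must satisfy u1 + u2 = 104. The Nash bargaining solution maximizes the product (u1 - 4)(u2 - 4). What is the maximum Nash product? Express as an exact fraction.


Step 1: The Nash solution splits surplus symmetrically above the disagreement point
Step 2: u1 = (total + d1 - d2)/2 = (104 + 4 - 4)/2 = 52
Step 3: u2 = (total - d1 + d2)/2 = (104 - 4 + 4)/2 = 52
Step 4: Nash product = (52 - 4) * (52 - 4)
Step 5: = 48 * 48 = 2304

2304


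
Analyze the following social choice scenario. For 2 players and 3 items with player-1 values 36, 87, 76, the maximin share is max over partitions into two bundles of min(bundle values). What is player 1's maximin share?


Step 1: Item values = 36, 87, 76
Step 2: Enumerate all 2-bundle partitions and take the smaller bundle:
  Partition 1: {36} vs {87,76} -> bundles 36, 163; min = 36
  Partition 2: {87} vs {36,76} -> bundles 87, 112; min = 87
  Partition 3: {76} vs {36,87} -> bundles 76, 123; min = 76
Step 3: MMS = max(36, 87, 76) = 87

87


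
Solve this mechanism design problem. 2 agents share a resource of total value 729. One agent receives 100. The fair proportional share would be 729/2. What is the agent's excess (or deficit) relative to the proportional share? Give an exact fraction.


Step 1: Proportional share = 729/2
Step 2: Agent's actual allocation = 100
Step 3: Excess = 100 - 729/2 = -529/2

-529/2


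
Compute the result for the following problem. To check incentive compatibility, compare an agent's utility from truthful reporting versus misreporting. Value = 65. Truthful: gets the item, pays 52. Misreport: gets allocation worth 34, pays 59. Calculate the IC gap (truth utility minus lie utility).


Step 1: U(truth) = value - payment = 65 - 52 = 13
Step 2: U(lie) = allocation - payment = 34 - 59 = -25
Step 3: IC gap = 13 - (-25) = 38

38


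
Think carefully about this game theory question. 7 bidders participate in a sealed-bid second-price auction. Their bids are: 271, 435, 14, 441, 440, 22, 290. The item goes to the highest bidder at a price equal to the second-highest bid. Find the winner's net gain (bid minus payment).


Step 1: Sort bids in descending order: 441, 440, 435, 290, 271, 22, 14
Step 2: The winning bid is the highest: 441
Step 3: The payment equals the second-highest bid: 440
Step 4: Surplus = winner's bid - payment = 441 - 440 = 1

1


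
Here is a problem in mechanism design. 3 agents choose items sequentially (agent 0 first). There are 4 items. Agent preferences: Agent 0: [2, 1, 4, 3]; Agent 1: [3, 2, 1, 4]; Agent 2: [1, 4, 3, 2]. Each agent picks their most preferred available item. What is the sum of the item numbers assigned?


Step 1: Agent 0 picks item 2
Step 2: Agent 1 picks item 3
Step 3: Agent 2 picks item 1
Step 4: Sum = 2 + 3 + 1 = 6

6


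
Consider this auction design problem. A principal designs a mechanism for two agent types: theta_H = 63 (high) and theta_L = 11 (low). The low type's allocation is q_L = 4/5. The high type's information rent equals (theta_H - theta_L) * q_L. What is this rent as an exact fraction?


Step 1: theta_H - theta_L = 63 - 11 = 52
Step 2: Information rent = (theta_H - theta_L) * q_L
Step 3: = 52 * 4/5
Step 4: = 208/5

208/5


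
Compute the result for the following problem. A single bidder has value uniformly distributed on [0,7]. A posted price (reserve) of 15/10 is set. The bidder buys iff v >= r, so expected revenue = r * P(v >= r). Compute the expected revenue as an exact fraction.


Step 1: Posted price r = 3/2, value support [0,7]
Step 2: P(v >= r) = (7 - 3/2)/7 = 11/14
Step 3: Expected revenue = r * P(v >= r) = 3/2 * 11/14
Step 4: Revenue = 33/28

33/28


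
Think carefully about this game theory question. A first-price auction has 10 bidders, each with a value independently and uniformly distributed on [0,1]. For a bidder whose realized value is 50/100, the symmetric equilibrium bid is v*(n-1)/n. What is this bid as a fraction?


Step 1: The symmetric BNE bidding function is b(v) = v * (n-1) / n
Step 2: Substitute v = 1/2 and n = 10
Step 3: b = 1/2 * 9/10
Step 4: b = 9/20

9/20


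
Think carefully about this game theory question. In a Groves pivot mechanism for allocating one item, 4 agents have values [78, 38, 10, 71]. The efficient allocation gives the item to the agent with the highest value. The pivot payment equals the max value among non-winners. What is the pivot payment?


Step 1: The efficient winner is agent 0 with value 78
Step 2: Other agents' values: [38, 10, 71]
Step 3: Pivot payment = max(others) = 71
Step 4: The winner pays 71

71


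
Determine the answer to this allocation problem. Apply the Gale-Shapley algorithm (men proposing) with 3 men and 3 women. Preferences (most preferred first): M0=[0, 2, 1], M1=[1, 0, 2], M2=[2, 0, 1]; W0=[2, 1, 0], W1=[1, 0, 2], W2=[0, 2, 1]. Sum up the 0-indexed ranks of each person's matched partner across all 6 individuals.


Step 1: Run Gale-Shapley (men propose, women hold best offer):
  M0 proposes to W0; she accepts
  M1 proposes to W1; she accepts
  M2 proposes to W2; she accepts
Step 2: Final matching: W0-M0, W1-M1, W2-M2
Step 3: 0-indexed ranks (man's rank of his match, then woman's): 0 + 2 + 0 + 0 + 0 + 1
Step 4: Total rank sum = 3

3


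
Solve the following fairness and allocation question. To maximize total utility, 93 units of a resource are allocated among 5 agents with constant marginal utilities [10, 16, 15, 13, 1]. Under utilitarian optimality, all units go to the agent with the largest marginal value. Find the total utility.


Step 1: The marginal utilities are [10, 16, 15, 13, 1]
Step 2: The highest marginal utility is 16
Step 3: All 93 units go to that agent
Step 4: Total utility = 16 * 93 = 1488

1488


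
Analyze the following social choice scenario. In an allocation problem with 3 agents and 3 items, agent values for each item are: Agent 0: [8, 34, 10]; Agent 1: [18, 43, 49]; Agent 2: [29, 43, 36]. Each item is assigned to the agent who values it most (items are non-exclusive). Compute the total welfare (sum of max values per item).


Step 1: For each item, find the maximum value among all agents.
Step 2: Item 0 -> Agent 2 (value 29)
Step 3: Item 1 -> Agent 1 (value 43)
Step 4: Item 2 -> Agent 1 (value 49)
Step 5: Total welfare = 29 + 43 + 49 = 121

121


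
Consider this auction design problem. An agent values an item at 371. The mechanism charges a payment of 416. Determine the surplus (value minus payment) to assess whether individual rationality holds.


Step 1: Surplus = value - payment = 371 - 416 = -45
Step 2: IR is violated (surplus < 0)

-45


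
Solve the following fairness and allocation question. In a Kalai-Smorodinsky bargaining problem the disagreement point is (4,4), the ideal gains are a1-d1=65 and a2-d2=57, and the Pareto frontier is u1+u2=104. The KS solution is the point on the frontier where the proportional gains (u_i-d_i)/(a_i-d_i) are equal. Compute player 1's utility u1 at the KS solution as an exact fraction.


Step 1: At the KS point, (u1-d1)/r1 = (u2-d2)/r2 = t and u1+u2 = 104
Step 2: u1 = d1 + r1*t and u2 = d2 + r2*t, so (d1 + r1*t) + (d2 + r2*t) = 104
Step 3: t = (104 - 4 - 4)/(65 + 57) = 96/122 = 48/61
Step 4: u1 = d1 + r1*t = 4 + 65 * 48/61 = 3364/61
Step 5: (Check: u2 = d2 + r2*t = 2980/61; u1+u2 = 3364/61 + 2980/61 = 104, on the frontier.)

3364/61


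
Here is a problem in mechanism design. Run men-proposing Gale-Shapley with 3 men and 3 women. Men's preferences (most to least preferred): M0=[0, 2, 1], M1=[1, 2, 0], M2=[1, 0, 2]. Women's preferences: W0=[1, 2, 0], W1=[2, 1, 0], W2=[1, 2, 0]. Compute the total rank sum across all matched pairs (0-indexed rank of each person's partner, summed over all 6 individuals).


Step 1: Run Gale-Shapley (men propose, women hold best offer):
  M0 proposes to W0; she accepts
  M1 proposes to W1; she accepts
  M2 proposes to W1; she switches from M1
  M1 proposes to W2; she accepts
Step 2: Final matching: W0-M0, W1-M2, W2-M1
Step 3: 0-indexed ranks (man's rank of his match, then woman's): 0 + 2 + 0 + 0 + 1 + 0
Step 4: Total rank sum = 3

3


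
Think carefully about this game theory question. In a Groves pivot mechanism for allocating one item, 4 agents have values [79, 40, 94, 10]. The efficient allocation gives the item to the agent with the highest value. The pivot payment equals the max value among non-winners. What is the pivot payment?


Step 1: The efficient winner is agent 2 with value 94
Step 2: Other agents' values: [79, 40, 10]
Step 3: Pivot payment = max(others) = 79
Step 4: The winner pays 79

79


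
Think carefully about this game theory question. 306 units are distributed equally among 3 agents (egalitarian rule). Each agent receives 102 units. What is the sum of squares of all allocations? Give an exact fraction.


Step 1: Each agent's share = 306/3 = 102
Step 2: Square of each share = (102)^2 = 10404
Step 3: Sum of squares = 3 * 10404 = 31212

31212


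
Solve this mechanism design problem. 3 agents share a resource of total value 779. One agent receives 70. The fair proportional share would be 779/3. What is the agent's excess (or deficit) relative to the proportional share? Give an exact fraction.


Step 1: Proportional share = 779/3
Step 2: Agent's actual allocation = 70
Step 3: Excess = 70 - 779/3 = -569/3

-569/3


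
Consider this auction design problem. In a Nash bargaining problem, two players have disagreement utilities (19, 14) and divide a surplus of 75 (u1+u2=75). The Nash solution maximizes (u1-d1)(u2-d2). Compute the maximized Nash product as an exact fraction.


Step 1: The Nash solution splits surplus symmetrically above the disagreement point
Step 2: u1 = (total + d1 - d2)/2 = (75 + 19 - 14)/2 = 40
Step 3: u2 = (total - d1 + d2)/2 = (75 - 19 + 14)/2 = 35
Step 4: Nash product = (40 - 19) * (35 - 14)
Step 5: = 21 * 21 = 441

441


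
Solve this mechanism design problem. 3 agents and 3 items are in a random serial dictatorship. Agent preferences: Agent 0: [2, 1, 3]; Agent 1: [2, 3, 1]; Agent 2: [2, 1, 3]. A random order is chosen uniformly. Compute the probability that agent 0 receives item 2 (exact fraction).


Step 1: Agent 0 wants item 2
Step 2: There are 6 possible orderings of agents
Step 3: In 2 orderings, agent 0 gets item 2
Step 4: Probability = 2/6 = 1/3

1/3


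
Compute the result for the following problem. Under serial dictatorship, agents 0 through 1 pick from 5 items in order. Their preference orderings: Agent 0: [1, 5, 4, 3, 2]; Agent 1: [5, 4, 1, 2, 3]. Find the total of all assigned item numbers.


Step 1: Agent 0 picks item 1
Step 2: Agent 1 picks item 5
Step 3: Sum = 1 + 5 = 6

6


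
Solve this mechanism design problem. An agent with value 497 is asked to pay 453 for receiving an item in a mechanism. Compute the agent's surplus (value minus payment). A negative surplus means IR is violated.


Step 1: Surplus = value - payment = 497 - 453 = 44
Step 2: IR is satisfied (surplus >= 0)

44


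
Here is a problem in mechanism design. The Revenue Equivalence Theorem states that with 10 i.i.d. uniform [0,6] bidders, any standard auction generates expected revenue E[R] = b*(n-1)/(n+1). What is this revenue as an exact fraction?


Step 1: By Revenue Equivalence, expected revenue = b*(n-1)/(n+1)
Step 2: Substituting n = 10, b = 6
Step 3: Revenue = 6*(10-1)/(10+1) = 6*9/11
Step 4: Revenue = 54/11

54/11


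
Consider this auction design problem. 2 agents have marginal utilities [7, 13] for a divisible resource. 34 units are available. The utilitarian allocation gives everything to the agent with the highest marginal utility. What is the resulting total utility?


Step 1: The marginal utilities are [7, 13]
Step 2: The highest marginal utility is 13
Step 3: All 34 units go to that agent
Step 4: Total utility = 13 * 34 = 442

442


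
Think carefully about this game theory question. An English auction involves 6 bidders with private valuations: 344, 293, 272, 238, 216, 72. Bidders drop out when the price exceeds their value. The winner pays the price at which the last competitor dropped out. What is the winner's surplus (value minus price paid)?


Step 1: Identify the highest value: 344
Step 2: Identify the second-highest value: 293
Step 3: The final price = second-highest value = 293
Step 4: Surplus = 344 - 293 = 51

51


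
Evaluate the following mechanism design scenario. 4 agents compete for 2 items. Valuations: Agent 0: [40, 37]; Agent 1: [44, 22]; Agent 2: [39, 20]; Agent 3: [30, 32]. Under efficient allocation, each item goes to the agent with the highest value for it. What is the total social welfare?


Step 1: For each item, find the maximum value among all agents.
Step 2: Item 0 -> Agent 1 (value 44)
Step 3: Item 1 -> Agent 0 (value 37)
Step 4: Total welfare = 44 + 37 = 81

81


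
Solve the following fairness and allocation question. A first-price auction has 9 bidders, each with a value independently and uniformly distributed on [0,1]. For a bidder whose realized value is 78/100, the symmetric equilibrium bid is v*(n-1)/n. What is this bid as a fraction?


Step 1: The symmetric BNE bidding function is b(v) = v * (n-1) / n
Step 2: Substitute v = 39/50 and n = 9
Step 3: b = 39/50 * 8/9
Step 4: b = 52/75

52/75


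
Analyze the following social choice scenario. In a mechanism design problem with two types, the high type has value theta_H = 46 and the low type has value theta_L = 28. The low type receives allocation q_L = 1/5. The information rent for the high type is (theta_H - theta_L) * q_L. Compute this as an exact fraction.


Step 1: theta_H - theta_L = 46 - 28 = 18
Step 2: Information rent = (theta_H - theta_L) * q_L
Step 3: = 18 * 1/5
Step 4: = 18/5

18/5


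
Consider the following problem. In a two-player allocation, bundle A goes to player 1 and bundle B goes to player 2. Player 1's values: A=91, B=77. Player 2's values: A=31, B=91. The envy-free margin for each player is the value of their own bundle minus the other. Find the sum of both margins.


Step 1: Player 1's margin = v1(A) - v1(B) = 91 - 77 = 14
Step 2: Player 2's margin = v2(B) - v2(A) = 91 - 31 = 60
Step 3: Total margin = 14 + 60 = 74

74


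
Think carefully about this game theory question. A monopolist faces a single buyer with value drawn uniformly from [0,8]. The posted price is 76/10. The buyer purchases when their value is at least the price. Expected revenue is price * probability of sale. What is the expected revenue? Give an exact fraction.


Step 1: Posted price r = 38/5, value support [0,8]
Step 2: P(v >= r) = (8 - 38/5)/8 = 1/20
Step 3: Expected revenue = r * P(v >= r) = 38/5 * 1/20
Step 4: Revenue = 19/50

19/50


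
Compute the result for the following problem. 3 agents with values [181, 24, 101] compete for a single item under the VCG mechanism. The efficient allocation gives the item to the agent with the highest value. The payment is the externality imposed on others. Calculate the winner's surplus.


Step 1: The winner is the agent with the highest value: agent 0 with value 181
Step 2: Values of other agents: [24, 101]
Step 3: VCG payment = max of others' values = 101
Step 4: Surplus = 181 - 101 = 80

80


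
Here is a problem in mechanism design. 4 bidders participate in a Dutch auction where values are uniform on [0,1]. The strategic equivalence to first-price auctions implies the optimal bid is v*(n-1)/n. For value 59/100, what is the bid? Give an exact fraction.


Step 1: Dutch auctions are strategically equivalent to first-price auctions
Step 2: The equilibrium bid is b(v) = v*(n-1)/n
Step 3: b = 59/100 * 3/4
Step 4: b = 177/400

177/400


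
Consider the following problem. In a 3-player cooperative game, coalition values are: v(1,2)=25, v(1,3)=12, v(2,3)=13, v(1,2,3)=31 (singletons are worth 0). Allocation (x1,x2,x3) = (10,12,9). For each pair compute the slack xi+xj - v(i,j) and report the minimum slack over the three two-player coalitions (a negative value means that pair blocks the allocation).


Step 1: Slack for coalition (1,2): x1+x2 - v12 = 22 - 25 = -3
Step 2: Slack for coalition (1,3): x1+x3 - v13 = 19 - 12 = 7
Step 3: Slack for coalition (2,3): x2+x3 - v23 = 21 - 13 = 8
Step 4: Minimum slack = min(-3, 7, 8) = -3, attained by (1,2); coalition (1,2) can block (slack < 0), so the allocation is not in the core

-3


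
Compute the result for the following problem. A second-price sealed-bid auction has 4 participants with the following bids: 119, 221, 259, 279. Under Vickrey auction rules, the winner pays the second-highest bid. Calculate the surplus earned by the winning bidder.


Step 1: Sort bids in descending order: 279, 259, 221, 119
Step 2: The winning bid is the highest: 279
Step 3: The payment equals the second-highest bid: 259
Step 4: Surplus = winner's bid - payment = 279 - 259 = 20

20


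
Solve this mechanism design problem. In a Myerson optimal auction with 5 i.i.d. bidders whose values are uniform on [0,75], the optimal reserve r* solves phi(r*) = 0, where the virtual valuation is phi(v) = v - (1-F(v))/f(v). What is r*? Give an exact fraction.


Step 1: For U[0,75], F(v) = v/75 and f(v) = 1/75
Step 2: phi(v) = v - (1 - v/75)/(1/75) = v - (75 - v) = 2v - 75
Step 3: Set phi(r*) = 0: 2r* - 75 = 0
Step 4: r* = 75/2 (the number of bidders n = 5 does not enter)

75/2


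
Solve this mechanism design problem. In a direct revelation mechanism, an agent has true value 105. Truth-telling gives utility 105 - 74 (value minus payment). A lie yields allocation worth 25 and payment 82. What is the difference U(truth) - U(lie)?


Step 1: U(truth) = value - payment = 105 - 74 = 31
Step 2: U(lie) = allocation - payment = 25 - 82 = -57
Step 3: IC gap = 31 - (-57) = 88

88


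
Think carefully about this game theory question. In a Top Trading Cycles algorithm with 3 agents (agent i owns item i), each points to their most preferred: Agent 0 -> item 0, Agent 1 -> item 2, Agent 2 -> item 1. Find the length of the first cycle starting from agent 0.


Step 1: Trace the pointer graph from agent 0: 0 -> 0
Step 2: A cycle is detected when we revisit agent 0
Step 3: The cycle is: 0 -> 0
Step 4: Cycle length = 1

1


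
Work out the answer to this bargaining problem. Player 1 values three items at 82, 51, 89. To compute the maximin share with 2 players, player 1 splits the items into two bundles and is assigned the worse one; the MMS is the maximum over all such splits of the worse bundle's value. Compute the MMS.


Step 1: Item values = 82, 51, 89
Step 2: Enumerate all 2-bundle partitions and take the smaller bundle:
  Partition 1: {82} vs {51,89} -> bundles 82, 140; min = 82
  Partition 2: {51} vs {82,89} -> bundles 51, 171; min = 51
  Partition 3: {89} vs {82,51} -> bundles 89, 133; min = 89
Step 3: MMS = max(82, 51, 89) = 89

89


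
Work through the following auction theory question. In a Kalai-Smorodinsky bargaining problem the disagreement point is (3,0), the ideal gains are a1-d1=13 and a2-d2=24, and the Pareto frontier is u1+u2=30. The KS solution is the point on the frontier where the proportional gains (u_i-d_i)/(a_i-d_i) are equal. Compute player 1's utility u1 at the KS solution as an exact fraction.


Step 1: At the KS point, (u1-d1)/r1 = (u2-d2)/r2 = t and u1+u2 = 30
Step 2: u1 = d1 + r1*t and u2 = d2 + r2*t, so (d1 + r1*t) + (d2 + r2*t) = 30
Step 3: t = (30 - 3 - 0)/(13 + 24) = 27/37
Step 4: u1 = d1 + r1*t = 3 + 13 * 27/37 = 462/37
Step 5: (Check: u2 = d2 + r2*t = 648/37; u1+u2 = 462/37 + 648/37 = 30, on the frontier.)

462/37


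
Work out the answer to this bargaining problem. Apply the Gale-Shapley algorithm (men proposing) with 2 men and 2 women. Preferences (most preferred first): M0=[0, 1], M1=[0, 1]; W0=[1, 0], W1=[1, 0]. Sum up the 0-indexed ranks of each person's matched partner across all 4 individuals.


Step 1: Run Gale-Shapley (men propose, women hold best offer):
  M0 proposes to W0; she accepts
  M1 proposes to W0; she switches from M0
  M0 proposes to W1; she accepts
Step 2: Final matching: W0-M1, W1-M0
Step 3: 0-indexed ranks (man's rank of his match, then woman's): 0 + 0 + 1 + 1
Step 4: Total rank sum = 2

2


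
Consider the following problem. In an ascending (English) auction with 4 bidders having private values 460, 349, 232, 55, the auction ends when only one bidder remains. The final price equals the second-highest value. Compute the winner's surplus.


Step 1: Identify the highest value: 460
Step 2: Identify the second-highest value: 349
Step 3: The final price = second-highest value = 349
Step 4: Surplus = 460 - 349 = 111

111


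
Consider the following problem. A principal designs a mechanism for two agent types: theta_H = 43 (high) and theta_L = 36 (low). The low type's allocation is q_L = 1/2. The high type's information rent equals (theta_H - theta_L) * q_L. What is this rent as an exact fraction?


Step 1: theta_H - theta_L = 43 - 36 = 7
Step 2: Information rent = (theta_H - theta_L) * q_L
Step 3: = 7 * 1/2
Step 4: = 7/2

7/2


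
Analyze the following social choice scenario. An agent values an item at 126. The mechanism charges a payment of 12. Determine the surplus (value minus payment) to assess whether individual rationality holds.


Step 1: Surplus = value - payment = 126 - 12 = 114
Step 2: IR is satisfied (surplus >= 0)

114


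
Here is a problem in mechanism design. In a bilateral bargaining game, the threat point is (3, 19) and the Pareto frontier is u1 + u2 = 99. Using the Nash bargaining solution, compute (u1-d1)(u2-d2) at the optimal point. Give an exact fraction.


Step 1: The Nash solution splits surplus symmetrically above the disagreement point
Step 2: u1 = (total + d1 - d2)/2 = (99 + 3 - 19)/2 = 83/2
Step 3: u2 = (total - d1 + d2)/2 = (99 - 3 + 19)/2 = 115/2
Step 4: Nash product = (83/2 - 3) * (115/2 - 19)
Step 5: = 77/2 * 77/2 = 5929/4

5929/4


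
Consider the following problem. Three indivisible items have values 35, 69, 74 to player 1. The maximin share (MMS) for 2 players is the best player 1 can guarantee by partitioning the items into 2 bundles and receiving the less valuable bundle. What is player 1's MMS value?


Step 1: Item values = 35, 69, 74
Step 2: Enumerate all 2-bundle partitions and take the smaller bundle:
  Partition 1: {35} vs {69,74} -> bundles 35, 143; min = 35
  Partition 2: {69} vs {35,74} -> bundles 69, 109; min = 69
  Partition 3: {74} vs {35,69} -> bundles 74, 104; min = 74
Step 3: MMS = max(35, 69, 74) = 74

74


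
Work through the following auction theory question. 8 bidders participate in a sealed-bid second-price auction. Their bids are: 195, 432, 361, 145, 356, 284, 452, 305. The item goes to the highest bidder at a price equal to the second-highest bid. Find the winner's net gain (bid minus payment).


Step 1: Sort bids in descending order: 452, 432, 361, 356, 305, 284, 195, 145
Step 2: The winning bid is the highest: 452
Step 3: The payment equals the second-highest bid: 432
Step 4: Surplus = winner's bid - payment = 452 - 432 = 20

20


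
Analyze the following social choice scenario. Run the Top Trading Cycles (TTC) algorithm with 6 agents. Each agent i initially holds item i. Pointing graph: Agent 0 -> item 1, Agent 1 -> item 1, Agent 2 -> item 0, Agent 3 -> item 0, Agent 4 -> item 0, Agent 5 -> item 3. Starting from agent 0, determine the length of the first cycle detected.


Step 1: Trace the pointer graph from agent 0: 0 -> 1 -> 1
Step 2: A cycle is detected when we revisit agent 1
Step 3: The cycle is: 1 -> 1
Step 4: Cycle length = 1

1


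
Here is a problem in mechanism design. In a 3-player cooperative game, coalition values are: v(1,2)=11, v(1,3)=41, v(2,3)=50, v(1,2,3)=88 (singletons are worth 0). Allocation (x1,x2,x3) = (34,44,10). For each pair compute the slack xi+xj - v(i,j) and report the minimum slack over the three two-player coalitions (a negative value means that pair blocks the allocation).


Step 1: Slack for coalition (1,2): x1+x2 - v12 = 78 - 11 = 67
Step 2: Slack for coalition (1,3): x1+x3 - v13 = 44 - 41 = 3
Step 3: Slack for coalition (2,3): x2+x3 - v23 = 54 - 50 = 4
Step 4: Minimum slack = min(67, 3, 4) = 3, attained by (1,3); no pair can gain by deviating, so the allocation is in the core

3


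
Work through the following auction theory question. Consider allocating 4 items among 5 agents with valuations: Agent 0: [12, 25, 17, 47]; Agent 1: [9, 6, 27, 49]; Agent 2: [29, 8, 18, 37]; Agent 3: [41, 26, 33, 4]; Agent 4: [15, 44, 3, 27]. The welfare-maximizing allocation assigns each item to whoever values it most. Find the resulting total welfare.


Step 1: For each item, find the maximum value among all agents.
Step 2: Item 0 -> Agent 3 (value 41)
Step 3: Item 1 -> Agent 4 (value 44)
Step 4: Item 2 -> Agent 3 (value 33)
Step 5: Item 3 -> Agent 1 (value 49)
Step 6: Total welfare = 41 + 44 + 33 + 49 = 167

167


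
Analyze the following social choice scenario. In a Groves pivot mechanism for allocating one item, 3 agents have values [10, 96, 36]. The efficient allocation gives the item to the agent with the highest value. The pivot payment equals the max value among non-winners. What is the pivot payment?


Step 1: The efficient winner is agent 1 with value 96
Step 2: Other agents' values: [10, 36]
Step 3: Pivot payment = max(others) = 36
Step 4: The winner pays 36

36


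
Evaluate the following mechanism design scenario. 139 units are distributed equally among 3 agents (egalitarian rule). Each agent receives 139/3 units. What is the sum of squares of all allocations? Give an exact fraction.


Step 1: Each agent's share = 139/3
Step 2: Square of each share = (139/3)^2 = 19321/9
Step 3: Sum of squares = 3 * 19321/9 = 19321/3

19321/3


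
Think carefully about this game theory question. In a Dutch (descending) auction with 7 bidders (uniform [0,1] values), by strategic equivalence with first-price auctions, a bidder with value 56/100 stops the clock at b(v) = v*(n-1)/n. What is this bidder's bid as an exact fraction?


Step 1: Dutch auctions are strategically equivalent to first-price auctions
Step 2: The equilibrium bid is b(v) = v*(n-1)/n
Step 3: b = 14/25 * 6/7
Step 4: b = 12/25

12/25


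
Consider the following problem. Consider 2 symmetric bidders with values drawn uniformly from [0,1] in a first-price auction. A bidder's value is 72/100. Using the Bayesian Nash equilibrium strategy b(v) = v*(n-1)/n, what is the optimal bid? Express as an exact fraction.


Step 1: The symmetric BNE bidding function is b(v) = v * (n-1) / n
Step 2: Substitute v = 18/25 and n = 2
Step 3: b = 18/25 * 1/2
Step 4: b = 9/25

9/25


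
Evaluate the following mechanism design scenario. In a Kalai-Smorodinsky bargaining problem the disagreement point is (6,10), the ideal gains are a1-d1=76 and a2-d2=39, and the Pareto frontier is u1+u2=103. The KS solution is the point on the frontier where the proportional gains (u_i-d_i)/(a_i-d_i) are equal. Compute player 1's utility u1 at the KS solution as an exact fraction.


Step 1: At the KS point, (u1-d1)/r1 = (u2-d2)/r2 = t and u1+u2 = 103
Step 2: u1 = d1 + r1*t and u2 = d2 + r2*t, so (d1 + r1*t) + (d2 + r2*t) = 103
Step 3: t = (103 - 6 - 10)/(76 + 39) = 87/115
Step 4: u1 = d1 + r1*t = 6 + 76 * 87/115 = 7302/115
Step 5: (Check: u2 = d2 + r2*t = 4543/115; u1+u2 = 7302/115 + 4543/115 = 103, on the frontier.)

7302/115


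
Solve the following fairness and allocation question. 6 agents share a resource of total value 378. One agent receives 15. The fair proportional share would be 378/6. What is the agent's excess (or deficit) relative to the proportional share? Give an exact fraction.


Step 1: Proportional share = 378/6 = 63
Step 2: Agent's actual allocation = 15
Step 3: Excess = 15 - 63 = -48

-48


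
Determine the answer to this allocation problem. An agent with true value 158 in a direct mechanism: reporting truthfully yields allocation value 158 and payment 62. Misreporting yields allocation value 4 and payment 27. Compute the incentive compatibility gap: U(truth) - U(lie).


Step 1: U(truth) = value - payment = 158 - 62 = 96
Step 2: U(lie) = allocation - payment = 4 - 27 = -23
Step 3: IC gap = 96 - (-23) = 119

119


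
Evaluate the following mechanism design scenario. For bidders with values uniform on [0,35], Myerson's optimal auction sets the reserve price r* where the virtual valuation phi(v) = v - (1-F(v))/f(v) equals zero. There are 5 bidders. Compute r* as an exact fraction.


Step 1: For U[0,35], F(v) = v/35 and f(v) = 1/35
Step 2: phi(v) = v - (1 - v/35)/(1/35) = v - (35 - v) = 2v - 35
Step 3: Set phi(r*) = 0: 2r* - 35 = 0
Step 4: r* = 35/2 (the number of bidders n = 5 does not enter)

35/2


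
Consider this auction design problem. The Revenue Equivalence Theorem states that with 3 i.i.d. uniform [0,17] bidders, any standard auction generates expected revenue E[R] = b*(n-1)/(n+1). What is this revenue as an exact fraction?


Step 1: By Revenue Equivalence, expected revenue = b*(n-1)/(n+1)
Step 2: Substituting n = 3, b = 17
Step 3: Revenue = 17*(3-1)/(3+1) = 17*2/4
Step 4: Revenue = 34/4 = 17/2

17/2


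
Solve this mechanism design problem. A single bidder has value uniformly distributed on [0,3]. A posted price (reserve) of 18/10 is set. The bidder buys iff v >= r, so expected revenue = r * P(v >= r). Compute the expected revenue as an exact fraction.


Step 1: Posted price r = 9/5, value support [0,3]
Step 2: P(v >= r) = (3 - 9/5)/3 = 2/5
Step 3: Expected revenue = r * P(v >= r) = 9/5 * 2/5
Step 4: Revenue = 18/25

18/25


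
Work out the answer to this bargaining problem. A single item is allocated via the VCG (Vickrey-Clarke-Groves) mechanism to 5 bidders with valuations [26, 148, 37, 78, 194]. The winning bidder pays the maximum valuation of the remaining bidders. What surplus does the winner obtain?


Step 1: The winner is the agent with the highest value: agent 4 with value 194
Step 2: Values of other agents: [26, 148, 37, 78]
Step 3: VCG payment = max of others' values = 148
Step 4: Surplus = 194 - 148 = 46

46


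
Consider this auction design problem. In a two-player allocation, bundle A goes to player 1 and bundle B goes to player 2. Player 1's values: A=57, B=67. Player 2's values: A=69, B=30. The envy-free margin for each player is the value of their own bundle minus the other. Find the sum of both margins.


Step 1: Player 1's margin = v1(A) - v1(B) = 57 - 67 = -10
Step 2: Player 2's margin = v2(B) - v2(A) = 30 - 69 = -39
Step 3: Total margin = -10 + -39 = -49

-49


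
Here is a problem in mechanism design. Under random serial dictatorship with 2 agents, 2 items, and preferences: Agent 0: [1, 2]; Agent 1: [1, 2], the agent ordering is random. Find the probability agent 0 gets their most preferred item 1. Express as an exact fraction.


Step 1: Agent 0 wants item 1
Step 2: There are 2 possible orderings of agents
Step 3: In 1 orderings, agent 0 gets item 1
Step 4: Probability = 1/2

1/2


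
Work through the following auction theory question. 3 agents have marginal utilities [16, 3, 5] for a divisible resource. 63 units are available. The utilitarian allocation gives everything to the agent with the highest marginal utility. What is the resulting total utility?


Step 1: The marginal utilities are [16, 3, 5]
Step 2: The highest marginal utility is 16
Step 3: All 63 units go to that agent
Step 4: Total utility = 16 * 63 = 1008

1008


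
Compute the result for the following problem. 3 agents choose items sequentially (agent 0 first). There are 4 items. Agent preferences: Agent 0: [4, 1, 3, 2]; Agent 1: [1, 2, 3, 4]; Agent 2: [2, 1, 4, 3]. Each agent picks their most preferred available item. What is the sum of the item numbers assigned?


Step 1: Agent 0 picks item 4
Step 2: Agent 1 picks item 1
Step 3: Agent 2 picks item 2
Step 4: Sum = 4 + 1 + 2 = 7

7


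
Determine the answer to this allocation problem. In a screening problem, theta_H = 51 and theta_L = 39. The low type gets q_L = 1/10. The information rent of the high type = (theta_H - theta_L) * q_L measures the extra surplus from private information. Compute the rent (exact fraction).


Step 1: theta_H - theta_L = 51 - 39 = 12
Step 2: Information rent = (theta_H - theta_L) * q_L
Step 3: = 12 * 1/10
Step 4: = 6/5

6/5


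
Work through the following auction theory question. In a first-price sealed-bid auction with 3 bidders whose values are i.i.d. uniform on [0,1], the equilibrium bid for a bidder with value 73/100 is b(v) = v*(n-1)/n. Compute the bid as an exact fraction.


Step 1: The symmetric BNE bidding function is b(v) = v * (n-1) / n
Step 2: Substitute v = 73/100 and n = 3
Step 3: b = 73/100 * 2/3
Step 4: b = 73/150

73/150


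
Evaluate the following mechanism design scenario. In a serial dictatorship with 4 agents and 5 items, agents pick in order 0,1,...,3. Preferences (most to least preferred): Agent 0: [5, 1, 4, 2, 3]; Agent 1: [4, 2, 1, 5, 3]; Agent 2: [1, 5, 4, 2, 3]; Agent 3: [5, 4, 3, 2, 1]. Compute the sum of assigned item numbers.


Step 1: Agent 0 picks item 5
Step 2: Agent 1 picks item 4
Step 3: Agent 2 picks item 1
Step 4: Agent 3 picks item 3
Step 5: Sum = 5 + 4 + 1 + 3 = 13

13


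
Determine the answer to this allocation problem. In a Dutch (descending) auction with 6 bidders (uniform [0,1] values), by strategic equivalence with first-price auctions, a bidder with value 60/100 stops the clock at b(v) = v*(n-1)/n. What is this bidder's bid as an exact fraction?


Step 1: Dutch auctions are strategically equivalent to first-price auctions
Step 2: The equilibrium bid is b(v) = v*(n-1)/n
Step 3: b = 3/5 * 5/6
Step 4: b = 1/2

1/2


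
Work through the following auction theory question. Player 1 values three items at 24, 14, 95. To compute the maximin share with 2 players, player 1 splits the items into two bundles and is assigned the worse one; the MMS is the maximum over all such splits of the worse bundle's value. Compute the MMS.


Step 1: Item values = 24, 14, 95
Step 2: Enumerate all 2-bundle partitions and take the smaller bundle:
  Partition 1: {24} vs {14,95} -> bundles 24, 109; min = 24
  Partition 2: {14} vs {24,95} -> bundles 14, 119; min = 14
  Partition 3: {95} vs {24,14} -> bundles 95, 38; min = 38
Step 3: MMS = max(24, 14, 38) = 38

38


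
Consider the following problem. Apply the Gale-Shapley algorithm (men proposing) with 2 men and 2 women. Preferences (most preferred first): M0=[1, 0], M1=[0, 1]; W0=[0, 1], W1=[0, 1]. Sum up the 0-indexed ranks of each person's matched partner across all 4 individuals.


Step 1: Run Gale-Shapley (men propose, women hold best offer):
  M0 proposes to W1; she accepts
  M1 proposes to W0; she accepts
Step 2: Final matching: W0-M1, W1-M0
Step 3: 0-indexed ranks (man's rank of his match, then woman's): 0 + 1 + 0 + 0
Step 4: Total rank sum = 1

1


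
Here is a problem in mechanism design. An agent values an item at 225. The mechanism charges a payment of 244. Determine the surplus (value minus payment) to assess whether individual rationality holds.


Step 1: Surplus = value - payment = 225 - 244 = -19
Step 2: IR is violated (surplus < 0)

-19


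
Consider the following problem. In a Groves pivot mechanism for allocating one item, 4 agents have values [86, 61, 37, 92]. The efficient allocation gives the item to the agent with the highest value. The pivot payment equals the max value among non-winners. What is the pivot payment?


Step 1: The efficient winner is agent 3 with value 92
Step 2: Other agents' values: [86, 61, 37]
Step 3: Pivot payment = max(others) = 86
Step 4: The winner pays 86

86
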